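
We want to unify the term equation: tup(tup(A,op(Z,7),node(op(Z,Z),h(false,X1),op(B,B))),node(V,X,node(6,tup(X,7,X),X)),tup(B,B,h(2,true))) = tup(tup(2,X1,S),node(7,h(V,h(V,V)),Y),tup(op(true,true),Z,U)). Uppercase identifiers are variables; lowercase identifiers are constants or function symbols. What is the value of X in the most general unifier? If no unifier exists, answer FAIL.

h(7,h(7,7))

Decompose tup/3: tup(A,op(Z,7),node(op(Z,Z),h(false,X1),op(B,B))) = tup(2,X1,S),  node(V,X,node(6,tup(X,7,X),X)) = node(7,h(V,h(V,V)),Y),  tup(B,B,h(2,true)) = tup(op(true,true),Z,U).
Decompose tup/3: A = 2,  op(Z,7) = X1,  node(op(Z,Z),h(false,X1),op(B,B)) = S.
Bind A := 2; no other remaining equation mentions A.
Bind X1 := op(Z,7); substituting into the one remaining equation that mentions X1 gives: node(op(Z,Z),h(false,op(Z,7)),op(B,B)) = S.
Bind S := node(op(Z,Z),h(false,op(Z,7)),op(B,B)); no other remaining equation mentions S.
Decompose node/3: V = 7,  X = h(V,h(V,V)),  node(6,tup(X,7,X),X) = Y.
Bind V := 7; substituting into the one remaining equation that mentions V gives: X = h(7,h(7,7)).
Bind X := h(7,h(7,7)); substituting into the one remaining equation that mentions X gives: node(6,tup(h(7,h(7,7)),7,h(7,h(7,7))),h(7,h(7,7))) = Y.
Bind Y := node(6,tup(h(7,h(7,7)),7,h(7,h(7,7))),h(7,h(7,7))); no other remaining equation mentions Y.
Decompose tup/3: B = op(true,true),  B = Z,  h(2,true) = U.
Bind B := op(true,true); substituting into the one remaining equation that mentions B gives: op(true,true) = Z. Substituting into the earlier binding gives S := node(op(Z,Z),h(false,op(Z,7)),op(op(true,true),op(true,true))).
Bind Z := op(true,true); no other remaining equation mentions Z. Substituting into the earlier bindings gives X1 := op(op(true,true),7), S := node(op(op(true,true),op(true,true)),h(false,op(op(true,true),7)),op(op(true,true),op(true,true))).
Bind U := h(2,true).
MGU = { A := 2, X1 := op(op(true,true),7), S := node(op(op(true,true),op(true,true)),h(false,op(op(true,true),7)),op(op(true,true),op(true,true))), V := 7, X := h(7,h(7,7)), Y := node(6,tup(h(7,h(7,7)),7,h(7,h(7,7))),h(7,h(7,7))), B := op(true,true), Z := op(true,true), U := h(2,true) }, so X := h(7,h(7,7)).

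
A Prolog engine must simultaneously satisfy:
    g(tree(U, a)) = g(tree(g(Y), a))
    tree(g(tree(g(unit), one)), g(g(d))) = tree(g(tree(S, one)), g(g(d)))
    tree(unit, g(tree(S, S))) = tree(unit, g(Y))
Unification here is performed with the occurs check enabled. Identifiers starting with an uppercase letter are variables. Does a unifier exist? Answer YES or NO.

Decompose g/1: tree(U, a) = tree(g(Y), a).
Decompose tree/2: U = g(Y),  a = a.
Bind U := g(Y); no other remaining equation mentions U.
Delete trivial equation a = a.
Decompose tree/2: g(tree(g(unit), one)) = g(tree(S, one)),  g(g(d)) = g(g(d)).
Decompose g/1: tree(g(unit), one) = tree(S, one).
Decompose tree/2: g(unit) = S,  one = one.
Bind S := g(unit); substituting into the one remaining equation that mentions S gives: tree(unit, g(tree(g(unit), g(unit)))) = tree(unit, g(Y)).
Delete trivial equation one = one.
Delete trivial equation g(g(d)) = g(g(d)).
Decompose tree/2: unit = unit,  g(tree(g(unit), g(unit))) = g(Y).
Delete trivial equation unit = unit.
Decompose g/1: tree(g(unit), g(unit)) = Y.
Bind Y := tree(g(unit), g(unit)). Substituting into the earlier binding gives U := g(tree(g(unit), g(unit))).
No equations remain and no clash or occurs-check failure arose, so a unifier exists.

YES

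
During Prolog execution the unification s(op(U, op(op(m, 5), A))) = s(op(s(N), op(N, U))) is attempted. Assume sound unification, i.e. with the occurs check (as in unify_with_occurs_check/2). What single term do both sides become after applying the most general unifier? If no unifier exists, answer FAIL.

Decompose s/1: op(U, op(op(m, 5), A)) = op(s(N), op(N, U)).
Decompose op/2: U = s(N),  op(op(m, 5), A) = op(N, U).
Bind U := s(N); substituting into the remaining equation gives: op(op(m, 5), A) = op(N, s(N)).
Decompose op/2: op(m, 5) = N,  A = s(N).
Bind N := op(m, 5); substituting into the remaining equation gives: A = s(op(m, 5)). Substituting into the earlier binding gives U := s(op(m, 5)).
Bind A := s(op(m, 5)).
Applying the MGU to either side gives s(op(s(op(m, 5)), op(op(m, 5), s(op(m, 5))))).

s(op(s(op(m, 5)), op(op(m, 5), s(op(m, 5)))))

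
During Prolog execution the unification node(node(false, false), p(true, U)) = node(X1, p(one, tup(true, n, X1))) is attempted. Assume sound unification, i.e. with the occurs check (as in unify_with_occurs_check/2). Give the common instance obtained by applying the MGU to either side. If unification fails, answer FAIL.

FAIL

Decompose node/2: node(false, false) = X1,  p(true, U) = p(one, tup(true, n, X1)).
Bind X1 := node(false, false); substituting into the remaining equation gives: p(true, U) = p(one, tup(true, n, node(false, false))).
Decompose p/2: true = one,  U = tup(true, n, node(false, false)).
Clash: constants true and one differ; no unifier exists.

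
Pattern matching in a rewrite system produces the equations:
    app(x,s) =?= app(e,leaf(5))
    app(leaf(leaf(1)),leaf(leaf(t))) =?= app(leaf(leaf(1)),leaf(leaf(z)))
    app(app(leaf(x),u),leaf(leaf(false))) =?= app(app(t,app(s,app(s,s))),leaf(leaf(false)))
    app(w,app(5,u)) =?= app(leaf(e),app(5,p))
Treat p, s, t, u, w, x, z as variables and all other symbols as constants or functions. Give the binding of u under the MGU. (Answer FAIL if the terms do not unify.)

app(leaf(5),app(leaf(5),leaf(5)))

Decompose app/2: x =?= e,  s =?= leaf(5).
Bind x := e; substituting into the one remaining equation that mentions x gives: app(app(leaf(e),u),leaf(leaf(false))) =?= app(app(t,app(s,app(s,s))),leaf(leaf(false))).
Bind s := leaf(5); substituting into the one remaining equation that mentions s gives: app(app(leaf(e),u),leaf(leaf(false))) =?= app(app(t,app(leaf(5),app(leaf(5),leaf(5)))),leaf(leaf(false))).
Decompose app/2: leaf(leaf(1)) =?= leaf(leaf(1)),  leaf(leaf(t)) =?= leaf(leaf(z)).
Delete trivial equation leaf(leaf(1)) =?= leaf(leaf(1)).
Decompose leaf/1: leaf(t) =?= leaf(z).
Decompose leaf/1: t =?= z.
Bind t := z; substituting into the one remaining equation that mentions t gives: app(app(leaf(e),u),leaf(leaf(false))) =?= app(app(z,app(leaf(5),app(leaf(5),leaf(5)))),leaf(leaf(false))).
Decompose app/2: app(leaf(e),u) =?= app(z,app(leaf(5),app(leaf(5),leaf(5)))),  leaf(leaf(false)) =?= leaf(leaf(false)).
Decompose app/2: leaf(e) =?= z,  u =?= app(leaf(5),app(leaf(5),leaf(5))).
Bind z := leaf(e); no other remaining equation mentions z. Substituting into the earlier binding gives t := leaf(e).
Bind u := app(leaf(5),app(leaf(5),leaf(5))); substituting into the one remaining equation that mentions u gives: app(w,app(5,app(leaf(5),app(leaf(5),leaf(5))))) =?= app(leaf(e),app(5,p)).
Delete trivial equation leaf(leaf(false)) =?= leaf(leaf(false)).
Decompose app/2: w =?= leaf(e),  app(5,app(leaf(5),app(leaf(5),leaf(5)))) =?= app(5,p).
Bind w := leaf(e); no other remaining equation mentions w.
Decompose app/2: 5 =?= 5,  app(leaf(5),app(leaf(5),leaf(5))) =?= p.
Delete trivial equation 5 =?= 5.
Bind p := app(leaf(5),app(leaf(5),leaf(5))).
MGU = { x -> e, s -> leaf(5), t -> leaf(e), z -> leaf(e), u -> app(leaf(5),app(leaf(5),leaf(5))), w -> leaf(e), p -> app(leaf(5),app(leaf(5),leaf(5))) }, so u -> app(leaf(5),app(leaf(5),leaf(5))).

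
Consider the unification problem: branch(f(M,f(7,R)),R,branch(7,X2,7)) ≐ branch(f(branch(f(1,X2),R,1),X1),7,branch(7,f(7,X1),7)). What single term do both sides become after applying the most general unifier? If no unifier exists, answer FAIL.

Decompose branch/3: f(M,f(7,R)) ≐ f(branch(f(1,X2),R,1),X1),  R ≐ 7,  branch(7,X2,7) ≐ branch(7,f(7,X1),7).
Decompose f/2: M ≐ branch(f(1,X2),R,1),  f(7,R) ≐ X1.
Bind M := branch(f(1,X2),R,1); no other remaining equation mentions M.
Bind X1 := f(7,R); substituting into the one remaining equation that mentions X1 gives: branch(7,X2,7) ≐ branch(7,f(7,f(7,R)),7).
Bind R := 7; substituting into the remaining equation gives: branch(7,X2,7) ≐ branch(7,f(7,f(7,7)),7). Substituting into the earlier bindings gives M := branch(f(1,X2),7,1), X1 := f(7,7).
Decompose branch/3: 7 ≐ 7,  X2 ≐ f(7,f(7,7)),  7 ≐ 7.
Delete trivial equation 7 ≐ 7.
Bind X2 := f(7,f(7,7)); no other remaining equation mentions X2. Substituting into the earlier binding gives M := branch(f(1,f(7,f(7,7))),7,1).
Delete trivial equation 7 ≐ 7.
Applying the MGU to either side gives branch(f(branch(f(1,f(7,f(7,7))),7,1),f(7,7)),7,branch(7,f(7,f(7,7)),7)).

branch(f(branch(f(1,f(7,f(7,7))),7,1),f(7,7)),7,branch(7,f(7,f(7,7)),7))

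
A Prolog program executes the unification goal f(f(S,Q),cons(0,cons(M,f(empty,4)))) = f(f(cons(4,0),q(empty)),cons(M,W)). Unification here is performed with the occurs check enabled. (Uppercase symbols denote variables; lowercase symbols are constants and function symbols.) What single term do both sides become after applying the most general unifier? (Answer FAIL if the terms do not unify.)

f(f(cons(4,0),q(empty)),cons(0,cons(0,f(empty,4))))

Decompose f/2: f(S,Q) = f(cons(4,0),q(empty)),  cons(0,cons(M,f(empty,4))) = cons(M,W).
Decompose f/2: S = cons(4,0),  Q = q(empty).
Bind S := cons(4,0); no other remaining equation mentions S.
Bind Q := q(empty); no other remaining equation mentions Q.
Decompose cons/2: 0 = M,  cons(M,f(empty,4)) = W.
Bind M := 0; substituting into the remaining equation gives: cons(0,f(empty,4)) = W.
Bind W := cons(0,f(empty,4)).
Applying the MGU to either side gives f(f(cons(4,0),q(empty)),cons(0,cons(0,f(empty,4)))).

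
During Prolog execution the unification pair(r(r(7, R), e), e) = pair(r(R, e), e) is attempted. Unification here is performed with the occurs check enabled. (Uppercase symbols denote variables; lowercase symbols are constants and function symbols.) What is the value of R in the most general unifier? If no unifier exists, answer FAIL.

Decompose pair/2: r(r(7, R), e) = r(R, e),  e = e.
Decompose r/2: r(7, R) = R,  e = e.
Occurs check fails: R occurs in r(7, R); the equation R = r(7, R) has no finite solution.

FAIL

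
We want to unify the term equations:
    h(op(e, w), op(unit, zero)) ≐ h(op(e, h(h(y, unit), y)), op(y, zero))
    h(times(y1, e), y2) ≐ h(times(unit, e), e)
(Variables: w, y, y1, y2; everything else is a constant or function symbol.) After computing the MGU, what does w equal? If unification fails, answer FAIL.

Decompose h/2: op(e, w) ≐ op(e, h(h(y, unit), y)),  op(unit, zero) ≐ op(y, zero).
Decompose op/2: e ≐ e,  w ≐ h(h(y, unit), y).
Delete trivial equation e ≐ e.
Bind w := h(h(y, unit), y); no other remaining equation mentions w.
Decompose op/2: unit ≐ y,  zero ≐ zero.
Bind y := unit; no other remaining equation mentions y. Substituting into the earlier binding gives w := h(h(unit, unit), unit).
Delete trivial equation zero ≐ zero.
Decompose h/2: times(y1, e) ≐ times(unit, e),  y2 ≐ e.
Decompose times/2: y1 ≐ unit,  e ≐ e.
Bind y1 := unit; no other remaining equation mentions y1.
Delete trivial equation e ≐ e.
Bind y2 := e.
MGU = { w := h(h(unit, unit), unit), y := unit, y1 := unit, y2 := e }, so w := h(h(unit, unit), unit).

h(h(unit, unit), unit)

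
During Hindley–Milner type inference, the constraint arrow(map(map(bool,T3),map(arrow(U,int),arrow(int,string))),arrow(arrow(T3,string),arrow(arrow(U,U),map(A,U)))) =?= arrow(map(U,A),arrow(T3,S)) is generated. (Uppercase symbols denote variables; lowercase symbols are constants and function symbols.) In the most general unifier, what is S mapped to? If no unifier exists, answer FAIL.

FAIL

Decompose arrow/2: map(map(bool,T3),map(arrow(U,int),arrow(int,string))) =?= map(U,A),  arrow(arrow(T3,string),arrow(arrow(U,U),map(A,U))) =?= arrow(T3,S).
Decompose map/2: map(bool,T3) =?= U,  map(arrow(U,int),arrow(int,string)) =?= A.
Bind U := map(bool,T3); substituting into the remaining equations gives: map(arrow(map(bool,T3),int),arrow(int,string)) =?= A,  arrow(arrow(T3,string),arrow(arrow(map(bool,T3),map(bool,T3)),map(A,map(bool,T3)))) =?= arrow(T3,S).
Bind A := map(arrow(map(bool,T3),int),arrow(int,string)); substituting into the remaining equation gives: arrow(arrow(T3,string),arrow(arrow(map(bool,T3),map(bool,T3)),map(map(arrow(map(bool,T3),int),arrow(int,string)),map(bool,T3)))) =?= arrow(T3,S).
Decompose arrow/2: arrow(T3,string) =?= T3,  arrow(arrow(map(bool,T3),map(bool,T3)),map(map(arrow(map(bool,T3),int),arrow(int,string)),map(bool,T3))) =?= S.
Occurs check fails: T3 occurs in arrow(T3,string); the equation T3 =?= arrow(T3,string) has no finite solution.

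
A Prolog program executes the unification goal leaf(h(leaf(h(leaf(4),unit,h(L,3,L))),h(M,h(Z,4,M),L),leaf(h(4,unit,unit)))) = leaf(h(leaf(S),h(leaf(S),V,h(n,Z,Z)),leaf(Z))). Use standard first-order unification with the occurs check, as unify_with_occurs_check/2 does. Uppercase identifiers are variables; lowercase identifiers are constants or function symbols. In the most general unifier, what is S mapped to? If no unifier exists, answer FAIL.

Decompose leaf/1: h(leaf(h(leaf(4),unit,h(L,3,L))),h(M,h(Z,4,M),L),leaf(h(4,unit,unit))) = h(leaf(S),h(leaf(S),V,h(n,Z,Z)),leaf(Z)).
Decompose h/3: leaf(h(leaf(4),unit,h(L,3,L))) = leaf(S),  h(M,h(Z,4,M),L) = h(leaf(S),V,h(n,Z,Z)),  leaf(h(4,unit,unit)) = leaf(Z).
Decompose leaf/1: h(leaf(4),unit,h(L,3,L)) = S.
Bind S := h(leaf(4),unit,h(L,3,L)); substituting into the one remaining equation that mentions S gives: h(M,h(Z,4,M),L) = h(leaf(h(leaf(4),unit,h(L,3,L))),V,h(n,Z,Z)).
Decompose h/3: M = leaf(h(leaf(4),unit,h(L,3,L))),  h(Z,4,M) = V,  L = h(n,Z,Z).
Bind M := leaf(h(leaf(4),unit,h(L,3,L))); substituting into the one remaining equation that mentions M gives: h(Z,4,leaf(h(leaf(4),unit,h(L,3,L)))) = V.
Bind V := h(Z,4,leaf(h(leaf(4),unit,h(L,3,L)))); no other remaining equation mentions V.
Bind L := h(n,Z,Z); no other remaining equation mentions L. Substituting into the earlier bindings gives S := h(leaf(4),unit,h(h(n,Z,Z),3,h(n,Z,Z))), M := leaf(h(leaf(4),unit,h(h(n,Z,Z),3,h(n,Z,Z)))), V := h(Z,4,leaf(h(leaf(4),unit,h(h(n,Z,Z),3,h(n,Z,Z))))).
Decompose leaf/1: h(4,unit,unit) = Z.
Bind Z := h(4,unit,unit). Substituting into the earlier bindings gives S := h(leaf(4),unit,h(h(n,h(4,unit,unit),h(4,unit,unit)),3,h(n,h(4,unit,unit),h(4,unit,unit)))), M := leaf(h(leaf(4),unit,h(h(n,h(4,unit,unit),h(4,unit,unit)),3,h(n,h(4,unit,unit),h(4,unit,unit))))), V := h(h(4,unit,unit),4,leaf(h(leaf(4),unit,h(h(n,h(4,unit,unit),h(4,unit,unit)),3,h(n,h(4,unit,unit),h(4,unit,unit)))))), L := h(n,h(4,unit,unit),h(4,unit,unit)).
MGU = { S = h(leaf(4),unit,h(h(n,h(4,unit,unit),h(4,unit,unit)),3,h(n,h(4,unit,unit),h(4,unit,unit)))), M = leaf(h(leaf(4),unit,h(h(n,h(4,unit,unit),h(4,unit,unit)),3,h(n,h(4,unit,unit),h(4,unit,unit))))), V = h(h(4,unit,unit),4,leaf(h(leaf(4),unit,h(h(n,h(4,unit,unit),h(4,unit,unit)),3,h(n,h(4,unit,unit),h(4,unit,unit)))))), L = h(n,h(4,unit,unit),h(4,unit,unit)), Z = h(4,unit,unit) }, so S = h(leaf(4),unit,h(h(n,h(4,unit,unit),h(4,unit,unit)),3,h(n,h(4,unit,unit),h(4,unit,unit)))).

h(leaf(4),unit,h(h(n,h(4,unit,unit),h(4,unit,unit)),3,h(n,h(4,unit,unit),h(4,unit,unit))))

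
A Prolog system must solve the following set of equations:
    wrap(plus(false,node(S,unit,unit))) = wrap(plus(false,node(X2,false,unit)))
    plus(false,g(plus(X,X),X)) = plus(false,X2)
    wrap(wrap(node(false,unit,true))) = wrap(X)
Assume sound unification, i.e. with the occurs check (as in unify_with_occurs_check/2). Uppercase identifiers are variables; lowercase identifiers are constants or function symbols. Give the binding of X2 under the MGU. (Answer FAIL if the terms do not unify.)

Decompose wrap/1: plus(false,node(S,unit,unit)) = plus(false,node(X2,false,unit)).
Decompose plus/2: false = false,  node(S,unit,unit) = node(X2,false,unit).
Delete trivial equation false = false.
Decompose node/3: S = X2,  unit = false,  unit = unit.
Bind S := X2; no other remaining equation mentions S.
Clash: constants unit and false differ; no unifier exists.

FAIL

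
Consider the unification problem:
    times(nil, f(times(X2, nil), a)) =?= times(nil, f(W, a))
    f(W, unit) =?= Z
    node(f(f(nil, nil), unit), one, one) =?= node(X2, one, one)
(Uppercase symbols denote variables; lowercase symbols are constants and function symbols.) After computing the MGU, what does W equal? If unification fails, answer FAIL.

Decompose times/2: nil =?= nil,  f(times(X2, nil), a) =?= f(W, a).
Delete trivial equation nil =?= nil.
Decompose f/2: times(X2, nil) =?= W,  a =?= a.
Bind W := times(X2, nil); substituting into the one remaining equation that mentions W gives: f(times(X2, nil), unit) =?= Z.
Delete trivial equation a =?= a.
Bind Z := f(times(X2, nil), unit); no other remaining equation mentions Z.
Decompose node/3: f(f(nil, nil), unit) =?= X2,  one =?= one,  one =?= one.
Bind X2 := f(f(nil, nil), unit); no other remaining equation mentions X2. Substituting into the earlier bindings gives W := times(f(f(nil, nil), unit), nil), Z := f(times(f(f(nil, nil), unit), nil), unit).
Delete trivial equation one =?= one.
Delete trivial equation one =?= one.
MGU = { W ↦ times(f(f(nil, nil), unit), nil), Z ↦ f(times(f(f(nil, nil), unit), nil), unit), X2 ↦ f(f(nil, nil), unit) }, so W ↦ times(f(f(nil, nil), unit), nil).

times(f(f(nil, nil), unit), nil)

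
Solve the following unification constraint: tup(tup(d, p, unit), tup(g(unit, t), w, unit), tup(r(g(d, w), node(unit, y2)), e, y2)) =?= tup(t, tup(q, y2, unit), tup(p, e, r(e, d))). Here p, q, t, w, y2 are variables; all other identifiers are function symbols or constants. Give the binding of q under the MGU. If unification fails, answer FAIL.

Decompose tup/3: tup(d, p, unit) =?= t,  tup(g(unit, t), w, unit) =?= tup(q, y2, unit),  tup(r(g(d, w), node(unit, y2)), e, y2) =?= tup(p, e, r(e, d)).
Bind t := tup(d, p, unit); substituting into the one remaining equation that mentions t gives: tup(g(unit, tup(d, p, unit)), w, unit) =?= tup(q, y2, unit).
Decompose tup/3: g(unit, tup(d, p, unit)) =?= q,  w =?= y2,  unit =?= unit.
Bind q := g(unit, tup(d, p, unit)); no other remaining equation mentions q.
Bind w := y2; substituting into the one remaining equation that mentions w gives: tup(r(g(d, y2), node(unit, y2)), e, y2) =?= tup(p, e, r(e, d)).
Delete trivial equation unit =?= unit.
Decompose tup/3: r(g(d, y2), node(unit, y2)) =?= p,  e =?= e,  y2 =?= r(e, d).
Bind p := r(g(d, y2), node(unit, y2)); no other remaining equation mentions p. Substituting into the earlier bindings gives t := tup(d, r(g(d, y2), node(unit, y2)), unit), q := g(unit, tup(d, r(g(d, y2), node(unit, y2)), unit)).
Delete trivial equation e =?= e.
Bind y2 := r(e, d). Substituting into the earlier bindings gives t := tup(d, r(g(d, r(e, d)), node(unit, r(e, d))), unit), q := g(unit, tup(d, r(g(d, r(e, d)), node(unit, r(e, d))), unit)), w := r(e, d), p := r(g(d, r(e, d)), node(unit, r(e, d))).
MGU = { t ↦ tup(d, r(g(d, r(e, d)), node(unit, r(e, d))), unit), q ↦ g(unit, tup(d, r(g(d, r(e, d)), node(unit, r(e, d))), unit)), w ↦ r(e, d), p ↦ r(g(d, r(e, d)), node(unit, r(e, d))), y2 ↦ r(e, d) }, so q ↦ g(unit, tup(d, r(g(d, r(e, d)), node(unit, r(e, d))), unit)).

g(unit, tup(d, r(g(d, r(e, d)), node(unit, r(e, d))), unit))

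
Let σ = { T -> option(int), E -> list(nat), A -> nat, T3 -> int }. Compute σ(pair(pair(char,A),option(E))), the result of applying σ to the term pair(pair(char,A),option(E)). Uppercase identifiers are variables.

pair(pair(char,nat),option(list(nat)))

Replace each occurrence of E with list(nat).
Replace each occurrence of A with nat.
Result: pair(pair(char,nat),option(list(nat))).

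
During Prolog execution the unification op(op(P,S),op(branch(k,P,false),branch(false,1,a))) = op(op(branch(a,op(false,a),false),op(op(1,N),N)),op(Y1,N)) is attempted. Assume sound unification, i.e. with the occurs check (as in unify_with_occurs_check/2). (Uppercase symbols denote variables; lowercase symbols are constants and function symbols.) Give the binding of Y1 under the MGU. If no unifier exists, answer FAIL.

Decompose op/2: op(P,S) = op(branch(a,op(false,a),false),op(op(1,N),N)),  op(branch(k,P,false),branch(false,1,a)) = op(Y1,N).
Decompose op/2: P = branch(a,op(false,a),false),  S = op(op(1,N),N).
Bind P := branch(a,op(false,a),false); substituting into the one remaining equation that mentions P gives: op(branch(k,branch(a,op(false,a),false),false),branch(false,1,a)) = op(Y1,N).
Bind S := op(op(1,N),N); no other remaining equation mentions S.
Decompose op/2: branch(k,branch(a,op(false,a),false),false) = Y1,  branch(false,1,a) = N.
Bind Y1 := branch(k,branch(a,op(false,a),false),false); no other remaining equation mentions Y1.
Bind N := branch(false,1,a). Substituting into the earlier binding gives S := op(op(1,branch(false,1,a)),branch(false,1,a)).
MGU = { P -> branch(a,op(false,a),false), S -> op(op(1,branch(false,1,a)),branch(false,1,a)), Y1 -> branch(k,branch(a,op(false,a),false),false), N -> branch(false,1,a) }, so Y1 -> branch(k,branch(a,op(false,a),false),false).

branch(k,branch(a,op(false,a),false),false)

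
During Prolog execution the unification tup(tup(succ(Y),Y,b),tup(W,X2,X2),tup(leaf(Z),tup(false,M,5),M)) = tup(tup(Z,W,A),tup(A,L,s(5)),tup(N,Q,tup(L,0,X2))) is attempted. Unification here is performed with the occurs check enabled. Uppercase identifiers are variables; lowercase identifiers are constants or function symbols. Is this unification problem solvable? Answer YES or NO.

YES

Decompose tup/3: tup(succ(Y),Y,b) = tup(Z,W,A),  tup(W,X2,X2) = tup(A,L,s(5)),  tup(leaf(Z),tup(false,M,5),M) = tup(N,Q,tup(L,0,X2)).
Decompose tup/3: succ(Y) = Z,  Y = W,  b = A.
Bind Z := succ(Y); substituting into the one remaining equation that mentions Z gives: tup(leaf(succ(Y)),tup(false,M,5),M) = tup(N,Q,tup(L,0,X2)).
Bind Y := W; substituting into the one remaining equation that mentions Y gives: tup(leaf(succ(W)),tup(false,M,5),M) = tup(N,Q,tup(L,0,X2)). Substituting into the earlier binding gives Z := succ(W).
Bind A := b; substituting into the one remaining equation that mentions A gives: tup(W,X2,X2) = tup(b,L,s(5)).
Decompose tup/3: W = b,  X2 = L,  X2 = s(5).
Bind W := b; substituting into the one remaining equation that mentions W gives: tup(leaf(succ(b)),tup(false,M,5),M) = tup(N,Q,tup(L,0,X2)). Substituting into the earlier bindings gives Z := succ(b), Y := b.
Bind X2 := L; substituting into the remaining equations gives: L = s(5),  tup(leaf(succ(b)),tup(false,M,5),M) = tup(N,Q,tup(L,0,L)).
Bind L := s(5); substituting into the remaining equation gives: tup(leaf(succ(b)),tup(false,M,5),M) = tup(N,Q,tup(s(5),0,s(5))). Substituting into the earlier binding gives X2 := s(5).
Decompose tup/3: leaf(succ(b)) = N,  tup(false,M,5) = Q,  M = tup(s(5),0,s(5)).
Bind N := leaf(succ(b)); no other remaining equation mentions N.
Bind Q := tup(false,M,5); no other remaining equation mentions Q.
Bind M := tup(s(5),0,s(5)). Substituting into the earlier binding gives Q := tup(false,tup(s(5),0,s(5)),5).
No equations remain and no clash or occurs-check failure arose, so a unifier exists.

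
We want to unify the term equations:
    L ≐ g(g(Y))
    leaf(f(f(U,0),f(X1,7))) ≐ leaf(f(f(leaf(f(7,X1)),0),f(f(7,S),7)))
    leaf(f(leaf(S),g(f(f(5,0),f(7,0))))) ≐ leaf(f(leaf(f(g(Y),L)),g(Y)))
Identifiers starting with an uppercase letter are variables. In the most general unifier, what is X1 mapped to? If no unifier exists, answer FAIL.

f(7,f(g(f(f(5,0),f(7,0))),g(g(f(f(5,0),f(7,0))))))

Bind L := g(g(Y)); substituting into the one remaining equation that mentions L gives: leaf(f(leaf(S),g(f(f(5,0),f(7,0))))) ≐ leaf(f(leaf(f(g(Y),g(g(Y)))),g(Y))).
Decompose leaf/1: f(f(U,0),f(X1,7)) ≐ f(f(leaf(f(7,X1)),0),f(f(7,S),7)).
Decompose f/2: f(U,0) ≐ f(leaf(f(7,X1)),0),  f(X1,7) ≐ f(f(7,S),7).
Decompose f/2: U ≐ leaf(f(7,X1)),  0 ≐ 0.
Bind U := leaf(f(7,X1)); no other remaining equation mentions U.
Delete trivial equation 0 ≐ 0.
Decompose f/2: X1 ≐ f(7,S),  7 ≐ 7.
Bind X1 := f(7,S); no other remaining equation mentions X1. Substituting into the earlier binding gives U := leaf(f(7,f(7,S))).
Delete trivial equation 7 ≐ 7.
Decompose leaf/1: f(leaf(S),g(f(f(5,0),f(7,0)))) ≐ f(leaf(f(g(Y),g(g(Y)))),g(Y)).
Decompose f/2: leaf(S) ≐ leaf(f(g(Y),g(g(Y)))),  g(f(f(5,0),f(7,0))) ≐ g(Y).
Decompose leaf/1: S ≐ f(g(Y),g(g(Y))).
Bind S := f(g(Y),g(g(Y))); no other remaining equation mentions S. Substituting into the earlier bindings gives U := leaf(f(7,f(7,f(g(Y),g(g(Y)))))), X1 := f(7,f(g(Y),g(g(Y)))).
Decompose g/1: f(f(5,0),f(7,0)) ≐ Y.
Bind Y := f(f(5,0),f(7,0)). Substituting into the earlier bindings gives L := g(g(f(f(5,0),f(7,0)))), U := leaf(f(7,f(7,f(g(f(f(5,0),f(7,0))),g(g(f(f(5,0),f(7,0)))))))), X1 := f(7,f(g(f(f(5,0),f(7,0))),g(g(f(f(5,0),f(7,0)))))), S := f(g(f(f(5,0),f(7,0))),g(g(f(f(5,0),f(7,0))))).
MGU = { L ↦ g(g(f(f(5,0),f(7,0)))), U ↦ leaf(f(7,f(7,f(g(f(f(5,0),f(7,0))),g(g(f(f(5,0),f(7,0)))))))), X1 ↦ f(7,f(g(f(f(5,0),f(7,0))),g(g(f(f(5,0),f(7,0)))))), S ↦ f(g(f(f(5,0),f(7,0))),g(g(f(f(5,0),f(7,0))))), Y ↦ f(f(5,0),f(7,0)) }, so X1 ↦ f(7,f(g(f(f(5,0),f(7,0))),g(g(f(f(5,0),f(7,0)))))).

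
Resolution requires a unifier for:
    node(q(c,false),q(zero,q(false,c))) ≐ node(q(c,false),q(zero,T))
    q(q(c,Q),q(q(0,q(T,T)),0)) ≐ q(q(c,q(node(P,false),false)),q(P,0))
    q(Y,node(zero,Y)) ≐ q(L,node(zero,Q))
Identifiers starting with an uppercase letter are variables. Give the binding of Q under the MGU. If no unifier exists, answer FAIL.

Decompose node/2: q(c,false) ≐ q(c,false),  q(zero,q(false,c)) ≐ q(zero,T).
Delete trivial equation q(c,false) ≐ q(c,false).
Decompose q/2: zero ≐ zero,  q(false,c) ≐ T.
Delete trivial equation zero ≐ zero.
Bind T := q(false,c); substituting into the one remaining equation that mentions T gives: q(q(c,Q),q(q(0,q(q(false,c),q(false,c))),0)) ≐ q(q(c,q(node(P,false),false)),q(P,0)).
Decompose q/2: q(c,Q) ≐ q(c,q(node(P,false),false)),  q(q(0,q(q(false,c),q(false,c))),0) ≐ q(P,0).
Decompose q/2: c ≐ c,  Q ≐ q(node(P,false),false).
Delete trivial equation c ≐ c.
Bind Q := q(node(P,false),false); substituting into the one remaining equation that mentions Q gives: q(Y,node(zero,Y)) ≐ q(L,node(zero,q(node(P,false),false))).
Decompose q/2: q(0,q(q(false,c),q(false,c))) ≐ P,  0 ≐ 0.
Bind P := q(0,q(q(false,c),q(false,c))); substituting into the one remaining equation that mentions P gives: q(Y,node(zero,Y)) ≐ q(L,node(zero,q(node(q(0,q(q(false,c),q(false,c))),false),false))). Substituting into the earlier binding gives Q := q(node(q(0,q(q(false,c),q(false,c))),false),false).
Delete trivial equation 0 ≐ 0.
Decompose q/2: Y ≐ L,  node(zero,Y) ≐ node(zero,q(node(q(0,q(q(false,c),q(false,c))),false),false)).
Bind Y := L; substituting into the remaining equation gives: node(zero,L) ≐ node(zero,q(node(q(0,q(q(false,c),q(false,c))),false),false)).
Decompose node/2: zero ≐ zero,  L ≐ q(node(q(0,q(q(false,c),q(false,c))),false),false).
Delete trivial equation zero ≐ zero.
Bind L := q(node(q(0,q(q(false,c),q(false,c))),false),false). Substituting into the earlier binding gives Y := q(node(q(0,q(q(false,c),q(false,c))),false),false).
MGU = { T -> q(false,c), Q -> q(node(q(0,q(q(false,c),q(false,c))),false),false), P -> q(0,q(q(false,c),q(false,c))), Y -> q(node(q(0,q(q(false,c),q(false,c))),false),false), L -> q(node(q(0,q(q(false,c),q(false,c))),false),false) }, so Q -> q(node(q(0,q(q(false,c),q(false,c))),false),false).

q(node(q(0,q(q(false,c),q(false,c))),false),false)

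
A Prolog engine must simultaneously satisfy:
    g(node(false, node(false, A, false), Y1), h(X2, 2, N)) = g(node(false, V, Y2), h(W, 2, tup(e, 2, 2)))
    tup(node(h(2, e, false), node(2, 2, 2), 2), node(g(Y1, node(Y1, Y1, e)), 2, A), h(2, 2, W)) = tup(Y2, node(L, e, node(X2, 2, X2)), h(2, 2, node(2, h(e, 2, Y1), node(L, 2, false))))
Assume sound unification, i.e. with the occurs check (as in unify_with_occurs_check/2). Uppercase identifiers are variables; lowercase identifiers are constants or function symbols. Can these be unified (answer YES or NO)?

Decompose g/2: node(false, node(false, A, false), Y1) = node(false, V, Y2),  h(X2, 2, N) = h(W, 2, tup(e, 2, 2)).
Decompose node/3: false = false,  node(false, A, false) = V,  Y1 = Y2.
Delete trivial equation false = false.
Bind V := node(false, A, false); no other remaining equation mentions V.
Bind Y1 := Y2; substituting into the one remaining equation that mentions Y1 gives: tup(node(h(2, e, false), node(2, 2, 2), 2), node(g(Y2, node(Y2, Y2, e)), 2, A), h(2, 2, W)) = tup(Y2, node(L, e, node(X2, 2, X2)), h(2, 2, node(2, h(e, 2, Y2), node(L, 2, false)))).
Decompose h/3: X2 = W,  2 = 2,  N = tup(e, 2, 2).
Bind X2 := W; substituting into the one remaining equation that mentions X2 gives: tup(node(h(2, e, false), node(2, 2, 2), 2), node(g(Y2, node(Y2, Y2, e)), 2, A), h(2, 2, W)) = tup(Y2, node(L, e, node(W, 2, W)), h(2, 2, node(2, h(e, 2, Y2), node(L, 2, false)))).
Delete trivial equation 2 = 2.
Bind N := tup(e, 2, 2); no other remaining equation mentions N.
Decompose tup/3: node(h(2, e, false), node(2, 2, 2), 2) = Y2,  node(g(Y2, node(Y2, Y2, e)), 2, A) = node(L, e, node(W, 2, W)),  h(2, 2, W) = h(2, 2, node(2, h(e, 2, Y2), node(L, 2, false))).
Bind Y2 := node(h(2, e, false), node(2, 2, 2), 2); substituting into the remaining equations gives: node(g(node(h(2, e, false), node(2, 2, 2), 2), node(node(h(2, e, false), node(2, 2, 2), 2), node(h(2, e, false), node(2, 2, 2), 2), e)), 2, A) = node(L, e, node(W, 2, W)),  h(2, 2, W) = h(2, 2, node(2, h(e, 2, node(h(2, e, false), node(2, 2, 2), 2)), node(L, 2, false))). Substituting into the earlier binding gives Y1 := node(h(2, e, false), node(2, 2, 2), 2).
Decompose node/3: g(node(h(2, e, false), node(2, 2, 2), 2), node(node(h(2, e, false), node(2, 2, 2), 2), node(h(2, e, false), node(2, 2, 2), 2), e)) = L,  2 = e,  A = node(W, 2, W).
Bind L := g(node(h(2, e, false), node(2, 2, 2), 2), node(node(h(2, e, false), node(2, 2, 2), 2), node(h(2, e, false), node(2, 2, 2), 2), e)); substituting into the one remaining equation that mentions L gives: h(2, 2, W) = h(2, 2, node(2, h(e, 2, node(h(2, e, false), node(2, 2, 2), 2)), node(g(node(h(2, e, false), node(2, 2, 2), 2), node(node(h(2, e, false), node(2, 2, 2), 2), node(h(2, e, false), node(2, 2, 2), 2), e)), 2, false))).
Clash: constants 2 and e differ; no unifier exists.

NO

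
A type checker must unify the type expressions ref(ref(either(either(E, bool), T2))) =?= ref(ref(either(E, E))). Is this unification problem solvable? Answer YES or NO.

NO

Decompose ref/1: ref(either(either(E, bool), T2)) =?= ref(either(E, E)).
Decompose ref/1: either(either(E, bool), T2) =?= either(E, E).
Decompose either/2: either(E, bool) =?= E,  T2 =?= E.
Occurs check fails: E occurs in either(E, bool); the equation E =?= either(E, bool) has no finite solution.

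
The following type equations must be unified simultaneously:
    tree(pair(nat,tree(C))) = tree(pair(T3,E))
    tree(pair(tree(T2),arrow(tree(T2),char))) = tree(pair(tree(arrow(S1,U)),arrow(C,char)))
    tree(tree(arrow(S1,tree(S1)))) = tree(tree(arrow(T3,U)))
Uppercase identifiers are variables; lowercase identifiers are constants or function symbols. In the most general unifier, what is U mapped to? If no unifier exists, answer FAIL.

tree(nat)

Decompose tree/1: pair(nat,tree(C)) = pair(T3,E).
Decompose pair/2: nat = T3,  tree(C) = E.
Bind T3 := nat; substituting into the one remaining equation that mentions T3 gives: tree(tree(arrow(S1,tree(S1)))) = tree(tree(arrow(nat,U))).
Bind E := tree(C); no other remaining equation mentions E.
Decompose tree/1: pair(tree(T2),arrow(tree(T2),char)) = pair(tree(arrow(S1,U)),arrow(C,char)).
Decompose pair/2: tree(T2) = tree(arrow(S1,U)),  arrow(tree(T2),char) = arrow(C,char).
Decompose tree/1: T2 = arrow(S1,U).
Bind T2 := arrow(S1,U); substituting into the one remaining equation that mentions T2 gives: arrow(tree(arrow(S1,U)),char) = arrow(C,char).
Decompose arrow/2: tree(arrow(S1,U)) = C,  char = char.
Bind C := tree(arrow(S1,U)); no other remaining equation mentions C. Substituting into the earlier binding gives E := tree(tree(arrow(S1,U))).
Delete trivial equation char = char.
Decompose tree/1: tree(arrow(S1,tree(S1))) = tree(arrow(nat,U)).
Decompose tree/1: arrow(S1,tree(S1)) = arrow(nat,U).
Decompose arrow/2: S1 = nat,  tree(S1) = U.
Bind S1 := nat; substituting into the remaining equation gives: tree(nat) = U. Substituting into the earlier bindings gives E := tree(tree(arrow(nat,U))), T2 := arrow(nat,U), C := tree(arrow(nat,U)).
Bind U := tree(nat). Substituting into the earlier bindings gives E := tree(tree(arrow(nat,tree(nat)))), T2 := arrow(nat,tree(nat)), C := tree(arrow(nat,tree(nat))).
MGU = { T3 := nat, E := tree(tree(arrow(nat,tree(nat)))), T2 := arrow(nat,tree(nat)), C := tree(arrow(nat,tree(nat))), S1 := nat, U := tree(nat) }, so U := tree(nat).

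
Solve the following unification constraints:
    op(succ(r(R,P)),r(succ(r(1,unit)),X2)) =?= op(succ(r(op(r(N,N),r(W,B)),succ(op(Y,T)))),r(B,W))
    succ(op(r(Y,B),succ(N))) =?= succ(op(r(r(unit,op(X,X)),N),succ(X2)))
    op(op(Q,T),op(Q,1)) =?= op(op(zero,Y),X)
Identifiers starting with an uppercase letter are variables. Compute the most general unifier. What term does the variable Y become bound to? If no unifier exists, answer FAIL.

Decompose op/2: succ(r(R,P)) =?= succ(r(op(r(N,N),r(W,B)),succ(op(Y,T)))),  r(succ(r(1,unit)),X2) =?= r(B,W).
Decompose succ/1: r(R,P) =?= r(op(r(N,N),r(W,B)),succ(op(Y,T))).
Decompose r/2: R =?= op(r(N,N),r(W,B)),  P =?= succ(op(Y,T)).
Bind R := op(r(N,N),r(W,B)); no other remaining equation mentions R.
Bind P := succ(op(Y,T)); no other remaining equation mentions P.
Decompose r/2: succ(r(1,unit)) =?= B,  X2 =?= W.
Bind B := succ(r(1,unit)); substituting into the one remaining equation that mentions B gives: succ(op(r(Y,succ(r(1,unit))),succ(N))) =?= succ(op(r(r(unit,op(X,X)),N),succ(X2))). Substituting into the earlier binding gives R := op(r(N,N),r(W,succ(r(1,unit)))).
Bind X2 := W; substituting into the one remaining equation that mentions X2 gives: succ(op(r(Y,succ(r(1,unit))),succ(N))) =?= succ(op(r(r(unit,op(X,X)),N),succ(W))).
Decompose succ/1: op(r(Y,succ(r(1,unit))),succ(N)) =?= op(r(r(unit,op(X,X)),N),succ(W)).
Decompose op/2: r(Y,succ(r(1,unit))) =?= r(r(unit,op(X,X)),N),  succ(N) =?= succ(W).
Decompose r/2: Y =?= r(unit,op(X,X)),  succ(r(1,unit)) =?= N.
Bind Y := r(unit,op(X,X)); substituting into the one remaining equation that mentions Y gives: op(op(Q,T),op(Q,1)) =?= op(op(zero,r(unit,op(X,X))),X). Substituting into the earlier binding gives P := succ(op(r(unit,op(X,X)),T)).
Bind N := succ(r(1,unit)); substituting into the one remaining equation that mentions N gives: succ(succ(r(1,unit))) =?= succ(W). Substituting into the earlier binding gives R := op(r(succ(r(1,unit)),succ(r(1,unit))),r(W,succ(r(1,unit)))).
Decompose succ/1: succ(r(1,unit)) =?= W.
Bind W := succ(r(1,unit)); no other remaining equation mentions W. Substituting into the earlier bindings gives R := op(r(succ(r(1,unit)),succ(r(1,unit))),r(succ(r(1,unit)),succ(r(1,unit)))), X2 := succ(r(1,unit)).
Decompose op/2: op(Q,T) =?= op(zero,r(unit,op(X,X))),  op(Q,1) =?= X.
Decompose op/2: Q =?= zero,  T =?= r(unit,op(X,X)).
Bind Q := zero; substituting into the one remaining equation that mentions Q gives: op(zero,1) =?= X.
Bind T := r(unit,op(X,X)); no other remaining equation mentions T. Substituting into the earlier binding gives P := succ(op(r(unit,op(X,X)),r(unit,op(X,X)))).
Bind X := op(zero,1). Substituting into the earlier bindings gives P := succ(op(r(unit,op(op(zero,1),op(zero,1))),r(unit,op(op(zero,1),op(zero,1))))), Y := r(unit,op(op(zero,1),op(zero,1))), T := r(unit,op(op(zero,1),op(zero,1))).
MGU = { R -> op(r(succ(r(1,unit)),succ(r(1,unit))),r(succ(r(1,unit)),succ(r(1,unit)))), P -> succ(op(r(unit,op(op(zero,1),op(zero,1))),r(unit,op(op(zero,1),op(zero,1))))), B -> succ(r(1,unit)), X2 -> succ(r(1,unit)), Y -> r(unit,op(op(zero,1),op(zero,1))), N -> succ(r(1,unit)), W -> succ(r(1,unit)), Q -> zero, T -> r(unit,op(op(zero,1),op(zero,1))), X -> op(zero,1) }, so Y -> r(unit,op(op(zero,1),op(zero,1))).

r(unit,op(op(zero,1),op(zero,1)))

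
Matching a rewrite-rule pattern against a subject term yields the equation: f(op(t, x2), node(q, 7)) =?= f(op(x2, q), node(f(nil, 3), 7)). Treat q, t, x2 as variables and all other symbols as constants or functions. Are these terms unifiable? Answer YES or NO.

YES

Decompose f/2: op(t, x2) =?= op(x2, q),  node(q, 7) =?= node(f(nil, 3), 7).
Decompose op/2: t =?= x2,  x2 =?= q.
Bind t := x2; no other remaining equation mentions t.
Bind x2 := q; no other remaining equation mentions x2. Substituting into the earlier binding gives t := q.
Decompose node/2: q =?= f(nil, 3),  7 =?= 7.
Bind q := f(nil, 3); no other remaining equation mentions q. Substituting into the earlier bindings gives t := f(nil, 3), x2 := f(nil, 3).
Delete trivial equation 7 =?= 7.
No equations remain and no clash or occurs-check failure arose, so a unifier exists.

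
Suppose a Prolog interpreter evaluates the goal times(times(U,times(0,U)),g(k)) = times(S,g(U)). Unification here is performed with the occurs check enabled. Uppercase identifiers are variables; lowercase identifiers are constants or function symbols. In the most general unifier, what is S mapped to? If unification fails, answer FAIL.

times(k,times(0,k))

Decompose times/2: times(U,times(0,U)) = S,  g(k) = g(U).
Bind S := times(U,times(0,U)); no other remaining equation mentions S.
Decompose g/1: k = U.
Bind U := k. Substituting into the earlier binding gives S := times(k,times(0,k)).
MGU = { S ↦ times(k,times(0,k)), U ↦ k }, so S ↦ times(k,times(0,k)).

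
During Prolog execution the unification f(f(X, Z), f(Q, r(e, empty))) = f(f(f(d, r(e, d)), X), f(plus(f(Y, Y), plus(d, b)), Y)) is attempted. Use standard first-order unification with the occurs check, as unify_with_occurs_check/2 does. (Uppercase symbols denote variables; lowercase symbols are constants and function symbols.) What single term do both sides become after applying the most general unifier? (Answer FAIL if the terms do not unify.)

Decompose f/2: f(X, Z) = f(f(d, r(e, d)), X),  f(Q, r(e, empty)) = f(plus(f(Y, Y), plus(d, b)), Y).
Decompose f/2: X = f(d, r(e, d)),  Z = X.
Bind X := f(d, r(e, d)); substituting into the one remaining equation that mentions X gives: Z = f(d, r(e, d)).
Bind Z := f(d, r(e, d)); no other remaining equation mentions Z.
Decompose f/2: Q = plus(f(Y, Y), plus(d, b)),  r(e, empty) = Y.
Bind Q := plus(f(Y, Y), plus(d, b)); no other remaining equation mentions Q.
Bind Y := r(e, empty). Substituting into the earlier binding gives Q := plus(f(r(e, empty), r(e, empty)), plus(d, b)).
Applying the MGU to either side gives f(f(f(d, r(e, d)), f(d, r(e, d))), f(plus(f(r(e, empty), r(e, empty)), plus(d, b)), r(e, empty))).

f(f(f(d, r(e, d)), f(d, r(e, d))), f(plus(f(r(e, empty), r(e, empty)), plus(d, b)), r(e, empty)))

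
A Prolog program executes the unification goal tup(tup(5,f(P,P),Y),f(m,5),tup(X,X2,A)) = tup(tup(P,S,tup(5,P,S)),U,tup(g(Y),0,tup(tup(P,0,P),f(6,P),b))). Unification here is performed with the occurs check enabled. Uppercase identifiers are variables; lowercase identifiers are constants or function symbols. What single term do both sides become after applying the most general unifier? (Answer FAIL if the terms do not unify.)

Decompose tup/3: tup(5,f(P,P),Y) = tup(P,S,tup(5,P,S)),  f(m,5) = U,  tup(X,X2,A) = tup(g(Y),0,tup(tup(P,0,P),f(6,P),b)).
Decompose tup/3: 5 = P,  f(P,P) = S,  Y = tup(5,P,S).
Bind P := 5; substituting into the 3 remaining equations that mention P gives: f(5,5) = S,  Y = tup(5,5,S),  tup(X,X2,A) = tup(g(Y),0,tup(tup(5,0,5),f(6,5),b)).
Bind S := f(5,5); substituting into the one remaining equation that mentions S gives: Y = tup(5,5,f(5,5)).
Bind Y := tup(5,5,f(5,5)); substituting into the one remaining equation that mentions Y gives: tup(X,X2,A) = tup(g(tup(5,5,f(5,5))),0,tup(tup(5,0,5),f(6,5),b)).
Bind U := f(m,5); no other remaining equation mentions U.
Decompose tup/3: X = g(tup(5,5,f(5,5))),  X2 = 0,  A = tup(tup(5,0,5),f(6,5),b).
Bind X := g(tup(5,5,f(5,5))); no other remaining equation mentions X.
Bind X2 := 0; no other remaining equation mentions X2.
Bind A := tup(tup(5,0,5),f(6,5),b).
Applying the MGU to either side gives tup(tup(5,f(5,5),tup(5,5,f(5,5))),f(m,5),tup(g(tup(5,5,f(5,5))),0,tup(tup(5,0,5),f(6,5),b))).

tup(tup(5,f(5,5),tup(5,5,f(5,5))),f(m,5),tup(g(tup(5,5,f(5,5))),0,tup(tup(5,0,5),f(6,5),b)))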